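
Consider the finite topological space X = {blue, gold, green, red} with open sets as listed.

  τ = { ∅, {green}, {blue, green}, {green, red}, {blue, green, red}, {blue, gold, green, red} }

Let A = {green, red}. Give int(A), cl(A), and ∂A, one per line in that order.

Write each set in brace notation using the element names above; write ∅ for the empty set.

int(A) = {green, red}
cl(A)  = {blue, gold, green, red}
∂A     = {blue, gold}

open subsets of A: ∅, {green}, {green, red}; so int(A) = {green, red}
closure: X∖int(X∖A) = X∖∅ = {blue, gold, green, red}
∂A = {blue, gold, green, red} minus {green, red} = {blue, gold}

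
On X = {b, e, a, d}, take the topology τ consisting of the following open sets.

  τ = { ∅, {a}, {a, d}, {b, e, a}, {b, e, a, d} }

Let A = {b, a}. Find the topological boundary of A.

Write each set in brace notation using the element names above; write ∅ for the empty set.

{b, e, d}

open subsets of A: ∅, {a}; so int(A) = {a}
closure: X∖int(X∖A) = X∖∅ = {b, e, a, d}
∂A = {b, e, a, d} minus {a} = {b, e, d}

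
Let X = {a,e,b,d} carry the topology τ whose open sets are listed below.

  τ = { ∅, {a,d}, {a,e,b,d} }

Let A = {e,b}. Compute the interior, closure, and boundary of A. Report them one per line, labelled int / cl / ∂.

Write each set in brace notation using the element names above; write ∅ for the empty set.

int(A) = ∅
cl(A)  = {e,b}
∂A     = {e,b}

interior: largest open inside A is ∅ (from ∅)
cl via duality: int({a,d}) = {a,d}, so X∖{a,d} = {e,b}
cl∖int = {e,b}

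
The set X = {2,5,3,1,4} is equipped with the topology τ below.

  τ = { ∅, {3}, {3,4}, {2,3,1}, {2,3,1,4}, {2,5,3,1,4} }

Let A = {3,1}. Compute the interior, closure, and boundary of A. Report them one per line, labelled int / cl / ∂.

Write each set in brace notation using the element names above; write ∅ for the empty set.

int(A) = {3}
cl(A)  = {2,5,3,1,4}
∂A     = {2,5,1,4}

open subsets of A: ∅, {3}; so int(A) = {3}
closure: X∖int(X∖A) = X∖∅ = {2,5,3,1,4}
∂A = {2,5,3,1,4} minus {3} = {2,5,1,4}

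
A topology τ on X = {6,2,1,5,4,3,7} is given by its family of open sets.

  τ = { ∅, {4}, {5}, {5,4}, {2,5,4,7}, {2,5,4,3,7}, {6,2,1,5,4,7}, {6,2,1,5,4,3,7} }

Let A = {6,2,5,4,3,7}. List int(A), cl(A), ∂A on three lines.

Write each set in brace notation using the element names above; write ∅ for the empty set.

int(A) = {2,5,4,3,7}
cl(A)  = {6,2,1,5,4,3,7}
∂A     = {6,1}

open subsets of A: ∅, {4}, {5}, {5,4}, {2,5,4,7}, {2,5,4,3,7}; so int(A) = {2,5,4,3,7}
closure: X∖int(X∖A) = X∖∅ = {6,2,1,5,4,3,7}
∂A = {6,2,1,5,4,3,7} minus {2,5,4,3,7} = {6,1}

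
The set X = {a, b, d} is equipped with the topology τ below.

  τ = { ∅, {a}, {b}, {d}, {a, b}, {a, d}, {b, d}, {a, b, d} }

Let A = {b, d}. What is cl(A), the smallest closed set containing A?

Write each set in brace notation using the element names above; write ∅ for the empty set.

{b, d}

cl via duality: int({a}) = {a}, so X∖{a} = {b, d}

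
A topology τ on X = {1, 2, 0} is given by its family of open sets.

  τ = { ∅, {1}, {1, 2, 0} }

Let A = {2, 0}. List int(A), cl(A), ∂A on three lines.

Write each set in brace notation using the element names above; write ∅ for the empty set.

int(A) = ∅
cl(A)  = {2, 0}
∂A     = {2, 0}

interior: largest open inside A is ∅ (from ∅)
cl via duality: int({1}) = {1}, so X∖{1} = {2, 0}
cl∖int = {2, 0}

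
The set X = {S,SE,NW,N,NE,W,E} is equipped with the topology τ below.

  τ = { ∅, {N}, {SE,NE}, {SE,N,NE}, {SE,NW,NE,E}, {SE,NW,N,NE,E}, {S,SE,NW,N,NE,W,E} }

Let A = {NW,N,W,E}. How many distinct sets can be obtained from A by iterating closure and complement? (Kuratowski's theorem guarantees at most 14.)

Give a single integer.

X∖A={S,SE,NE}, int(X∖A)={SE,NE}, hence cl(A)={S,NW,N,W,E}
Orbit (k=closure, c=complement):
  1. A     = {NW,N,W,E}
  2. kA    = {S,NW,N,W,E}
  3. cA    = {S,SE,NE}
  4. ckA   = {SE,NE}
  5. kcA   = {S,SE,NW,NE,W,E}
  6. ckcA  = {N}
  7. kckcA = {S,N,W}
  8. ckckcA = {SE,NW,NE,E}
(closed under both — stop)

8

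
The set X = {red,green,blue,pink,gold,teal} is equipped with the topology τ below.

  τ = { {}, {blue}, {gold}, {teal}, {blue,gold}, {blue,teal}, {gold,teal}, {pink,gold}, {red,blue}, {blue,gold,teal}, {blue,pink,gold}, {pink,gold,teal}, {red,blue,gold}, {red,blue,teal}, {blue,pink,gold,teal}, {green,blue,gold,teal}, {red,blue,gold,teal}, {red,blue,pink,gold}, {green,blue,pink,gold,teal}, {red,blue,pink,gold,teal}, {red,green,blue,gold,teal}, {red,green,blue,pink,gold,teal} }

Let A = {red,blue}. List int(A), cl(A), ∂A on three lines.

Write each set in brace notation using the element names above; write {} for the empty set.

open subsets of A: {}, {blue}, {red,blue}; so int(A) = {red,blue}
closure: X∖int(X∖A) = X∖{pink,gold,teal} = {red,green,blue}
∂A = {red,green,blue} minus {red,blue} = {green}

int(A) = {red,blue}
cl(A)  = {red,green,blue}
∂A     = {green}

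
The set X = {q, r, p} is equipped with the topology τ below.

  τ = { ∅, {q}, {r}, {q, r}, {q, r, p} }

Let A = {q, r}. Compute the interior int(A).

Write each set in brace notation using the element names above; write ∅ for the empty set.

{q, r}

U open, U⊆A: ∅, {q}, {r}, {q, r}. int(A) = ⋃ = {q, r}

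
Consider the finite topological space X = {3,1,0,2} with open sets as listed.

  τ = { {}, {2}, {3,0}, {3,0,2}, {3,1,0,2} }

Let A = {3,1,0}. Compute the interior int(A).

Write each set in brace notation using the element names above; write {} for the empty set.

U open, U⊆A: {}, {3,0}. int(A) = ⋃ = {3,0}

{3,0}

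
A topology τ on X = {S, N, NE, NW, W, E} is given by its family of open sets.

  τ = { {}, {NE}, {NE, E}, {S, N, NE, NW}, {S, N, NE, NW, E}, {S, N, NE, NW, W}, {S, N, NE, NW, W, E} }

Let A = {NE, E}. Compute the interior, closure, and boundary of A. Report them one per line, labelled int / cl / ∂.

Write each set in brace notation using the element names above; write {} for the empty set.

interior: largest open inside A is {NE, E} (from {}, {NE}, {NE, E})
cl via duality: int({S, N, NW, W}) = {}, so X∖{} = {S, N, NE, NW, W, E}
cl∖int = {S, N, NW, W}

int(A) = {NE, E}
cl(A)  = {S, N, NE, NW, W, E}
∂A     = {S, N, NW, W}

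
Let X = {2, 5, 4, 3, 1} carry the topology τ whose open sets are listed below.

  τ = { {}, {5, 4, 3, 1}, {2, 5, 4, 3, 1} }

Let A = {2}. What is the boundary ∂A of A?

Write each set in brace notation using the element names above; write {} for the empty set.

{2}

open subsets of A: {}; so int(A) = {}
closure: X∖int(X∖A) = X∖{5, 4, 3, 1} = {2}
∂A = {2} minus {} = {2}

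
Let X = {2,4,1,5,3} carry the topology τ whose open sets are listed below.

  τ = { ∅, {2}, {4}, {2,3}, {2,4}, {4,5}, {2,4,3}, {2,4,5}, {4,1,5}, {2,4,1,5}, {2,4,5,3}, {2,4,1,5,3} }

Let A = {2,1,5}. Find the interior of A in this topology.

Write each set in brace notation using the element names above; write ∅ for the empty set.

open subsets of A: ∅, {2}; so int(A) = {2}

{2}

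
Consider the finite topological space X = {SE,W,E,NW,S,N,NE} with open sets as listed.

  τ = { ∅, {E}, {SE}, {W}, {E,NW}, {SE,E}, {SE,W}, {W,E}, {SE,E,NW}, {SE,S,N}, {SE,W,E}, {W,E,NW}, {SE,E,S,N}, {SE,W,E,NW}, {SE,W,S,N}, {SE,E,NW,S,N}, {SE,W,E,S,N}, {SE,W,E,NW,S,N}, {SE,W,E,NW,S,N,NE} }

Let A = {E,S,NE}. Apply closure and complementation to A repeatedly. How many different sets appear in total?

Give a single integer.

closure: X∖int(X∖A) = X∖{SE,W} = {E,NW,S,N,NE}
Let k=closure and c=complement:
  1. A     = {E,S,NE}
  2. kA    = {E,NW,S,N,NE}
  3. cA    = {SE,W,NW,N}
  4. ckA   = {SE,W}
  5. kcA   = {SE,W,NW,S,N,NE}
  6. kckA  = {SE,W,S,N,NE}
  7. ckcA  = {E}
  8. ckckA = {E,NW}
  9. kckcA = {E,NW,NE}
  10. ckckcA = {SE,W,S,N}
— saturated at 10

10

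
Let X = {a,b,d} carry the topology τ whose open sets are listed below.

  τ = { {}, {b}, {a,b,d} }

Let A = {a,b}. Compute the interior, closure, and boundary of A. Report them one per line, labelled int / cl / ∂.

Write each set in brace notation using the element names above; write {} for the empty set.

interior: largest open inside A is {b} (from {}, {b})
cl via duality: int({d}) = {}, so X∖{} = {a,b,d}
cl∖int = {a,d}

int(A) = {b}
cl(A)  = {a,b,d}
∂A     = {a,d}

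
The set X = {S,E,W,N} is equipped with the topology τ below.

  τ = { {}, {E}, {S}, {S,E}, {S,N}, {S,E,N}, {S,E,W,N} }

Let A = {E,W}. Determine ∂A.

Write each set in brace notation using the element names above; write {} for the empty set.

U open, U⊆A: {}, {E}. int(A) = ⋃ = {E}
X∖A={S,N}, int(X∖A)={S,N}, hence cl(A)={E,W}
∂A: remove int from cl → {W}

{W}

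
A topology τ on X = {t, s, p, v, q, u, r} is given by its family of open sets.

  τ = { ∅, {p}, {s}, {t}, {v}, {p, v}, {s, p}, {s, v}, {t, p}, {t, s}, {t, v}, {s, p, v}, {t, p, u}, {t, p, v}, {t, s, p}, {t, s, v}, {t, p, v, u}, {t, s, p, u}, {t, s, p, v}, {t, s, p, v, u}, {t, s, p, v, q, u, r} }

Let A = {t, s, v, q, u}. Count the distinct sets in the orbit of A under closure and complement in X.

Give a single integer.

X∖A={p, r}, int(X∖A)={p}, hence cl(A)={t, s, v, q, u, r}
Orbit (k=closure, c=complement):
  1. A     = {t, s, v, q, u}
  2. kA    = {t, s, v, q, u, r}
  3. cA    = {p, r}
  4. ckA   = {p}
  5. kcA   = {p, q, u, r}
  6. ckcA  = {t, s, v}
(closed under both — stop)

6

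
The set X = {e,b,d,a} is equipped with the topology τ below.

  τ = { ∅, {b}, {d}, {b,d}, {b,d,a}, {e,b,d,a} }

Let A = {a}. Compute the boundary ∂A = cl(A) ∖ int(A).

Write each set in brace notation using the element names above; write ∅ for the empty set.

{e,a}

opens ⊆ A: ∅; union → int = ∅
complement {e,b,d}; its interior {b,d}; cl(A) = X∖{b,d} = {e,a}
boundary = {e,a} ∖ ∅ = {e,a}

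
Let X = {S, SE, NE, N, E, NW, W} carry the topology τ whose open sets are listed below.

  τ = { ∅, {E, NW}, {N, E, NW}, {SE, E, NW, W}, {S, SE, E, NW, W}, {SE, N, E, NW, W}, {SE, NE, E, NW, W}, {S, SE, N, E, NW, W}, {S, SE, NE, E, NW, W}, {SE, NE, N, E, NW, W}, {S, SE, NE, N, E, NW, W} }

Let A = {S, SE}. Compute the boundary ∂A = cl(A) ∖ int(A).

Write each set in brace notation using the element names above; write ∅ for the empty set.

{S, SE, NE, W}

opens ⊆ A: ∅; union → int = ∅
complement {NE, N, E, NW, W}; its interior {N, E, NW}; cl(A) = X∖{N, E, NW} = {S, SE, NE, W}
boundary = {S, SE, NE, W} ∖ ∅ = {S, SE, NE, W}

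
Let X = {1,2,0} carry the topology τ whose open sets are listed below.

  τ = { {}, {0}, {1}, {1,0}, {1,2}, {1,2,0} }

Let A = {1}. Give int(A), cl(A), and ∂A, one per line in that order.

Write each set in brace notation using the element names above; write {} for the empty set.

int(A) = {1}
cl(A)  = {1,2}
∂A     = {2}

opens ⊆ A: {}, {1}; union → int = {1}
complement {2,0}; its interior {0}; cl(A) = X∖{0} = {1,2}
boundary = {1,2} ∖ {1} = {2}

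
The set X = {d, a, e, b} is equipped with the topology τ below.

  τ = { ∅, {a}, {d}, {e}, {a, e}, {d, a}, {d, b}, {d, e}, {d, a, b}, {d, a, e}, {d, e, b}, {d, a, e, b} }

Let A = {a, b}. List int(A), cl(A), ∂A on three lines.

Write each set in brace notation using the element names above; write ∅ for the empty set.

open subsets of A: ∅, {a}; so int(A) = {a}
closure: X∖int(X∖A) = X∖{d, e} = {a, b}
∂A = {a, b} minus {a} = {b}

int(A) = {a}
cl(A)  = {a, b}
∂A     = {b}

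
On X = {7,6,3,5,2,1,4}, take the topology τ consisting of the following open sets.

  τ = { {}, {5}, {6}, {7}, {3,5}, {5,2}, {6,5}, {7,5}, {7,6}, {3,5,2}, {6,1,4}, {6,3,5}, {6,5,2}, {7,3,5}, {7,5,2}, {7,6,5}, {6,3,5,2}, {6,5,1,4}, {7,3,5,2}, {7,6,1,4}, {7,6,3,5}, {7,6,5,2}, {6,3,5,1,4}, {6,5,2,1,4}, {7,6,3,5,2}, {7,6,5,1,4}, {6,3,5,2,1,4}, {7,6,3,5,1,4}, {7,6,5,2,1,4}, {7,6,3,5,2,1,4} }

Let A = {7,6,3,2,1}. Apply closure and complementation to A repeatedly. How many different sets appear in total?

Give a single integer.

complement {5,4}; its interior {5}; cl(A) = X∖{5} = {7,6,3,2,1,4}
With k = closure, c = complement:
  1. A     = {7,6,3,2,1}
  2. kA    = {7,6,3,2,1,4}
  3. cA    = {5,4}
  4. ckA   = {5}
  5. kcA   = {3,5,2,1,4}
  6. kckA  = {3,5,2}
  7. ckcA  = {7,6}
  8. ckckA = {7,6,1,4}
k, c of each give nothing new

8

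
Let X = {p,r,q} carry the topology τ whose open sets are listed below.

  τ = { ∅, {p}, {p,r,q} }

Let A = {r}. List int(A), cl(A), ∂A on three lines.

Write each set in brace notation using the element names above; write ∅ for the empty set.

opens ⊆ A: ∅; union → int = ∅
complement {p,q}; its interior {p}; cl(A) = X∖{p} = {r,q}
boundary = {r,q} ∖ ∅ = {r,q}

int(A) = ∅
cl(A)  = {r,q}
∂A     = {r,q}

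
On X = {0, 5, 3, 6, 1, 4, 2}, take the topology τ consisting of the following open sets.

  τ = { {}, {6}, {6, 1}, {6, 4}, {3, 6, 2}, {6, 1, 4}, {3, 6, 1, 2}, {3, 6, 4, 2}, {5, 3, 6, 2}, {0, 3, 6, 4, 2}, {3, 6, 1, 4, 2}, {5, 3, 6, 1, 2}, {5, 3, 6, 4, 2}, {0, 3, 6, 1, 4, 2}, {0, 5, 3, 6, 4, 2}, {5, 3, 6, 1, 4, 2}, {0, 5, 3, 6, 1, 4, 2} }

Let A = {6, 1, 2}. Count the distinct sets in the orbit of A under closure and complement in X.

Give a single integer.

6

complement {0, 5, 3, 4}; its interior {}; cl(A) = X∖{} = {0, 5, 3, 6, 1, 4, 2}
With k = closure, c = complement:
  1. A     = {6, 1, 2}
  2. kA    = {0, 5, 3, 6, 1, 4, 2}
  3. cA    = {0, 5, 3, 4}
  4. ckA   = {}
  5. kcA   = {0, 5, 3, 4, 2}
  6. ckcA  = {6, 1}
k, c of each give nothing new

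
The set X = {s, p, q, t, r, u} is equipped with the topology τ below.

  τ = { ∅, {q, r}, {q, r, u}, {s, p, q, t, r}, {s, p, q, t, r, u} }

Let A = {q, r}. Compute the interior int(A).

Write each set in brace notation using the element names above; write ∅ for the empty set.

{q, r}

U open, U⊆A: ∅, {q, r}. int(A) = ⋃ = {q, r}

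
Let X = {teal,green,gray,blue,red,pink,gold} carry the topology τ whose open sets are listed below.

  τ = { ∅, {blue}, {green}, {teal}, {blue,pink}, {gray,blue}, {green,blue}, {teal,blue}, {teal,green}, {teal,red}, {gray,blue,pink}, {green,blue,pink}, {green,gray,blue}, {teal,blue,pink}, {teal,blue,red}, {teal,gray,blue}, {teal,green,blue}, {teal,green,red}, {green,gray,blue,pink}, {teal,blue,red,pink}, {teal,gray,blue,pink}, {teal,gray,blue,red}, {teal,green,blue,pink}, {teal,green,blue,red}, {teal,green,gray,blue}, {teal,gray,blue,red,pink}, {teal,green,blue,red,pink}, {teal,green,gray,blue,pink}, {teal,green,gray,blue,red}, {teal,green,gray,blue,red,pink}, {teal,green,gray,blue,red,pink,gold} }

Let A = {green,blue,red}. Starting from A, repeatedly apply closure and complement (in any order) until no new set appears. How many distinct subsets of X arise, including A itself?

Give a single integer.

10

X∖A={teal,gray,pink,gold}, int(X∖A)={teal}, hence cl(A)={green,gray,blue,red,pink,gold}
Orbit (k=closure, c=complement):
  1. A     = {green,blue,red}
  2. kA    = {green,gray,blue,red,pink,gold}
  3. cA    = {teal,gray,pink,gold}
  4. ckA   = {teal}
  5. kcA   = {teal,gray,red,pink,gold}
  6. kckA  = {teal,red,gold}
  7. ckcA  = {green,blue}
  8. ckckA = {green,gray,blue,pink}
  9. kckcA = {green,gray,blue,pink,gold}
  10. ckckcA = {teal,red}
(closed under both — stop)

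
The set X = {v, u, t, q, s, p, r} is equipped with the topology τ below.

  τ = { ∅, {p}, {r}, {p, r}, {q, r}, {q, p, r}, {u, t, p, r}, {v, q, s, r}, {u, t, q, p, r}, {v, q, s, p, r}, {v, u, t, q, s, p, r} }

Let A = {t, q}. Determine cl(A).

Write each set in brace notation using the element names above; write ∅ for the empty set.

complement {v, u, s, p, r}; its interior {p, r}; cl(A) = X∖{p, r} = {v, u, t, q, s}

{v, u, t, q, s}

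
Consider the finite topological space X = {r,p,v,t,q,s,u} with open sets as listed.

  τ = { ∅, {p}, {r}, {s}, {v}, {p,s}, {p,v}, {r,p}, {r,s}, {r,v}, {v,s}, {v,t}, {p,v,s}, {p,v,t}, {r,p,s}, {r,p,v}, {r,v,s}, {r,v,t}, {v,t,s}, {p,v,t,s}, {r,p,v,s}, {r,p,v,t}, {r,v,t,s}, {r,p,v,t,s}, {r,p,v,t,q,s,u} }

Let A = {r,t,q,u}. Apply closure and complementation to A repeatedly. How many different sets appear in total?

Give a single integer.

6

cl via duality: int({p,v,s}) = {p,v,s}, so X∖{p,v,s} = {r,t,q,u}
Write k for closure, c for complement:
  1. A     = {r,t,q,u}
  2. cA    = {p,v,s}
  3. kcA   = {p,v,t,q,s,u}
  4. ckcA  = {r}
  5. kckcA = {r,q,u}
  6. ckckcA = {p,v,t,s}
applying k or c yields no new set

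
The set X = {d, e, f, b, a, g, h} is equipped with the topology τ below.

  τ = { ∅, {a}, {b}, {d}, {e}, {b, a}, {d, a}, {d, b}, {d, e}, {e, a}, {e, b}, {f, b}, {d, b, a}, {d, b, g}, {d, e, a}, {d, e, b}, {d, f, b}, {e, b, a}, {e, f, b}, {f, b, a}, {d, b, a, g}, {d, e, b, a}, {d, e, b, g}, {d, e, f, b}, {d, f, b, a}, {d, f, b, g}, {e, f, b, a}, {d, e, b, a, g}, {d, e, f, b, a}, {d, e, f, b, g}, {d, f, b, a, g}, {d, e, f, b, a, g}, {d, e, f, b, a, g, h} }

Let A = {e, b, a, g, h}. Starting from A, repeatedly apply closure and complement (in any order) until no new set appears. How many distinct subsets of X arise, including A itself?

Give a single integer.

8

X∖A={d, f}, int(X∖A)={d}, hence cl(A)={e, f, b, a, g, h}
Orbit (k=closure, c=complement):
  1. A     = {e, b, a, g, h}
  2. kA    = {e, f, b, a, g, h}
  3. cA    = {d, f}
  4. ckA   = {d}
  5. kcA   = {d, f, g, h}
  6. kckA  = {d, g, h}
  7. ckcA  = {e, b, a}
  8. ckckA = {e, f, b, a}
(closed under both — stop)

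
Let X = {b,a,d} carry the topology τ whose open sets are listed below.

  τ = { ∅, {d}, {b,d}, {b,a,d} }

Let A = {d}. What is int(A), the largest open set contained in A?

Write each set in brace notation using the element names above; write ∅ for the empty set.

{d}

opens ⊆ A: ∅, {d}; union → int = {d}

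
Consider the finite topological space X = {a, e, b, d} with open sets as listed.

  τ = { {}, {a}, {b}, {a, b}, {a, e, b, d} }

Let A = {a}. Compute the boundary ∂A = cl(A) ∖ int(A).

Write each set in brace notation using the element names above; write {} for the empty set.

{e, d}

U open, U⊆A: {}, {a}. int(A) = ⋃ = {a}
X∖A={e, b, d}, int(X∖A)={b}, hence cl(A)={a, e, d}
∂A: remove int from cl → {e, d}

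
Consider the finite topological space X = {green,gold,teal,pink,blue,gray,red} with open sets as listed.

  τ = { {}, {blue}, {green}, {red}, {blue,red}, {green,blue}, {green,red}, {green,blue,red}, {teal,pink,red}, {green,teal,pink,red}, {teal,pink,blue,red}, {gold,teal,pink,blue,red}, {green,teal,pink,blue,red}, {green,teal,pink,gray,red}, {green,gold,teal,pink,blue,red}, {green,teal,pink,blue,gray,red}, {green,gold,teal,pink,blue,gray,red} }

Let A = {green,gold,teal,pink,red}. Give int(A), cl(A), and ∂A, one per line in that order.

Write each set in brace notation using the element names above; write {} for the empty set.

opens ⊆ A: {}, {green}, {red}, {green,red}, {teal,pink,red}, {green,teal,pink,red}; union → int = {green,teal,pink,red}
complement {blue,gray}; its interior {blue}; cl(A) = X∖{blue} = {green,gold,teal,pink,gray,red}
boundary = {green,gold,teal,pink,gray,red} ∖ {green,teal,pink,red} = {gold,gray}

int(A) = {green,teal,pink,red}
cl(A)  = {green,gold,teal,pink,gray,red}
∂A     = {gold,gray}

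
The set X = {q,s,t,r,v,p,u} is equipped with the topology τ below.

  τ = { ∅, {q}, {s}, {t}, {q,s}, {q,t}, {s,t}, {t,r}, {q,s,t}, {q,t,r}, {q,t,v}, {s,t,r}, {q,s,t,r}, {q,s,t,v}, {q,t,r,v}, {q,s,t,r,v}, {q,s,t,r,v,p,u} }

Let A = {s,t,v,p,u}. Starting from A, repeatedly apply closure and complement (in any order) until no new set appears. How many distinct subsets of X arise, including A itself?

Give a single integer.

X∖A={q,r}, int(X∖A)={q}, hence cl(A)={s,t,r,v,p,u}
Orbit (k=closure, c=complement):
  1. A     = {s,t,v,p,u}
  2. kA    = {s,t,r,v,p,u}
  3. cA    = {q,r}
  4. ckA   = {q}
  5. kcA   = {q,r,v,p,u}
  6. kckA  = {q,v,p,u}
  7. ckcA  = {s,t}
  8. ckckA = {s,t,r}
(closed under both — stop)

8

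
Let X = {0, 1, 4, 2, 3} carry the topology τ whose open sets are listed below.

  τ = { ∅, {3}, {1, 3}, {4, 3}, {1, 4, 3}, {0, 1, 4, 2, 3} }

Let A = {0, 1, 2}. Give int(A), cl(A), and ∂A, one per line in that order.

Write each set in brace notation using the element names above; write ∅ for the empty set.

int(A) = ∅
cl(A)  = {0, 1, 2}
∂A     = {0, 1, 2}

interior: largest open inside A is ∅ (from ∅)
cl via duality: int({4, 3}) = {4, 3}, so X∖{4, 3} = {0, 1, 2}
cl∖int = {0, 1, 2}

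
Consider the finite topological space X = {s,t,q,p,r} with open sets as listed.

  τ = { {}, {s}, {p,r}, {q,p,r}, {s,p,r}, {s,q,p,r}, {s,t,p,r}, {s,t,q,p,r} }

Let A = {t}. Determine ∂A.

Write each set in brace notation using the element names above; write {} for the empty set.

{t}

opens ⊆ A: {}; union → int = {}
complement {s,q,p,r}; its interior {s,q,p,r}; cl(A) = X∖{s,q,p,r} = {t}
boundary = {t} ∖ {} = {t}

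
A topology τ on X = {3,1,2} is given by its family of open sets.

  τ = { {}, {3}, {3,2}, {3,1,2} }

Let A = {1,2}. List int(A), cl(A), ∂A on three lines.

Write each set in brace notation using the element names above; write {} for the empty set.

U open, U⊆A: {}. int(A) = ⋃ = {}
X∖A={3}, int(X∖A)={3}, hence cl(A)={1,2}
∂A: remove int from cl → {1,2}

int(A) = {}
cl(A)  = {1,2}
∂A     = {1,2}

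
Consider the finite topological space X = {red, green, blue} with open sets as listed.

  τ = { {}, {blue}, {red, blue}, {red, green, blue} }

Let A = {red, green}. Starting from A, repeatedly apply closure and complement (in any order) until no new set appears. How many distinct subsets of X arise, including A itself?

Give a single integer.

4

X∖A={blue}, int(X∖A)={blue}, hence cl(A)={red, green}
Orbit (k=closure, c=complement):
  1. A     = {red, green}
  2. cA    = {blue}
  3. kcA   = {red, green, blue}
  4. ckcA  = {}
(closed under both — stop)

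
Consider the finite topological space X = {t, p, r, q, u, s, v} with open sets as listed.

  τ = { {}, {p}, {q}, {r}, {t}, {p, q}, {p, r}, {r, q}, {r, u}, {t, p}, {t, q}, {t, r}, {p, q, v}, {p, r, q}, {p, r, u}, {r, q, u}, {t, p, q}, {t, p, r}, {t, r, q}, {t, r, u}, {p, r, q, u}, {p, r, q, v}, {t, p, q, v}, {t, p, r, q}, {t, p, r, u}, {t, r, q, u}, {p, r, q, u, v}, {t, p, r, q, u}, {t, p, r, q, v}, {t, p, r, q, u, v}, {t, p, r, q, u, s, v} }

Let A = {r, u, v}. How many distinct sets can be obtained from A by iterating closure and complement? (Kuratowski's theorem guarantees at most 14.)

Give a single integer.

closure: X∖int(X∖A) = X∖{t, p, q} = {r, u, s, v}
Let k=closure and c=complement:
  1. A     = {r, u, v}
  2. kA    = {r, u, s, v}
  3. cA    = {t, p, q, s}
  4. ckA   = {t, p, q}
  5. kcA   = {t, p, q, s, v}
  6. ckcA  = {r, u}
  7. kckcA = {r, u, s}
  8. ckckcA = {t, p, q, v}
— saturated at 8

8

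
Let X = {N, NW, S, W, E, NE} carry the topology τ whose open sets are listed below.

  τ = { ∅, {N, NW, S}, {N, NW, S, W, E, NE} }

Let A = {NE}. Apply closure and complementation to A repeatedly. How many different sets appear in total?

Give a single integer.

6

complement {N, NW, S, W, E}; its interior {N, NW, S}; cl(A) = X∖{N, NW, S} = {W, E, NE}
With k = closure, c = complement:
  1. A     = {NE}
  2. kA    = {W, E, NE}
  3. cA    = {N, NW, S, W, E}
  4. ckA   = {N, NW, S}
  5. kcA   = {N, NW, S, W, E, NE}
  6. ckcA  = ∅
k, c of each give nothing new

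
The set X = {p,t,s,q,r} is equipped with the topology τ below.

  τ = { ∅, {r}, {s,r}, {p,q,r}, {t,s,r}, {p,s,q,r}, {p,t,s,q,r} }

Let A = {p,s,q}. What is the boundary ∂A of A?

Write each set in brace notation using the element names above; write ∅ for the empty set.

{p,t,s,q}

opens ⊆ A: ∅; union → int = ∅
complement {t,r}; its interior {r}; cl(A) = X∖{r} = {p,t,s,q}
boundary = {p,t,s,q} ∖ ∅ = {p,t,s,q}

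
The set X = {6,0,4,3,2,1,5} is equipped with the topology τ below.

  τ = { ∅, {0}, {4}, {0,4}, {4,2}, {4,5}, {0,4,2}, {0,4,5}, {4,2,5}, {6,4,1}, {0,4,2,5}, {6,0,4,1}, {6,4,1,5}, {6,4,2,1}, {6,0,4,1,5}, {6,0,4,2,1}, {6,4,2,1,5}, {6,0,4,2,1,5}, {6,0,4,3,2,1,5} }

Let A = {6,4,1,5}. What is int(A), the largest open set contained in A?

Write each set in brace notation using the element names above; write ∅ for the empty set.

{6,4,1,5}

interior: largest open inside A is {6,4,1,5} (from ∅, {4}, {4,5}, {6,4,1}, {6,4,1,5})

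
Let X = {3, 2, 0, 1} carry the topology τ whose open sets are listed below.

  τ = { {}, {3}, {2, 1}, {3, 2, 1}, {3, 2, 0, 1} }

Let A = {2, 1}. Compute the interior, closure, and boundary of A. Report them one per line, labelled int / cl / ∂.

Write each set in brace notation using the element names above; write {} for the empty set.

int(A) = {2, 1}
cl(A)  = {2, 0, 1}
∂A     = {0}

opens ⊆ A: {}, {2, 1}; union → int = {2, 1}
complement {3, 0}; its interior {3}; cl(A) = X∖{3} = {2, 0, 1}
boundary = {2, 0, 1} ∖ {2, 1} = {0}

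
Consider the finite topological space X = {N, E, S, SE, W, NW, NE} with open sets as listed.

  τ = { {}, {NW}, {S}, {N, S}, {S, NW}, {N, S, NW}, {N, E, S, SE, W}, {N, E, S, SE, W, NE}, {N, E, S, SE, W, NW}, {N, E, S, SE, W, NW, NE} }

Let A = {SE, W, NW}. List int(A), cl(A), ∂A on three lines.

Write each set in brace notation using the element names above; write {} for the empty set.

interior: largest open inside A is {NW} (from {}, {NW})
cl via duality: int({N, E, S, NE}) = {N, S}, so X∖{N, S} = {E, SE, W, NW, NE}
cl∖int = {E, SE, W, NE}

int(A) = {NW}
cl(A)  = {E, SE, W, NW, NE}
∂A     = {E, SE, W, NE}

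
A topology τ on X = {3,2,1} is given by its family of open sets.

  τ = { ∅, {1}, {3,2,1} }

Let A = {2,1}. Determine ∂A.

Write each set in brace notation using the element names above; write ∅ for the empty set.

{3,2}

opens ⊆ A: ∅, {1}; union → int = {1}
complement {3}; its interior ∅; cl(A) = X∖∅ = {3,2,1}
boundary = {3,2,1} ∖ {1} = {3,2}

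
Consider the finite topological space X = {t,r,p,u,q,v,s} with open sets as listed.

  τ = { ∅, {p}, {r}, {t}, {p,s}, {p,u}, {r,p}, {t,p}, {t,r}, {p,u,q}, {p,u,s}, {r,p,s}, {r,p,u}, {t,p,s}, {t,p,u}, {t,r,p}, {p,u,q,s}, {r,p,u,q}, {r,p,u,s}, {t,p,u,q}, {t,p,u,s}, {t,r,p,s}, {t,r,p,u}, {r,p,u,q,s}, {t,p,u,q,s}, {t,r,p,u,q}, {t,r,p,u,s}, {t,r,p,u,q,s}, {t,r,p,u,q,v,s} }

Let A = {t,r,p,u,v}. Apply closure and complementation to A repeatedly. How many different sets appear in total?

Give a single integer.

6

complement {q,s}; its interior ∅; cl(A) = X∖∅ = {t,r,p,u,q,v,s}
With k = closure, c = complement:
  1. A     = {t,r,p,u,v}
  2. kA    = {t,r,p,u,q,v,s}
  3. cA    = {q,s}
  4. ckA   = ∅
  5. kcA   = {q,v,s}
  6. ckcA  = {t,r,p,u}
k, c of each give nothing new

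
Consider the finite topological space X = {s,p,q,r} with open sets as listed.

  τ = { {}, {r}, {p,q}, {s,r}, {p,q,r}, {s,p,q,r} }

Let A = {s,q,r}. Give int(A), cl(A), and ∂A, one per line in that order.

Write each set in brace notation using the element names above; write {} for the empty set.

opens ⊆ A: {}, {r}, {s,r}; union → int = {s,r}
complement {p}; its interior {}; cl(A) = X∖{} = {s,p,q,r}
boundary = {s,p,q,r} ∖ {s,r} = {p,q}

int(A) = {s,r}
cl(A)  = {s,p,q,r}
∂A     = {p,q}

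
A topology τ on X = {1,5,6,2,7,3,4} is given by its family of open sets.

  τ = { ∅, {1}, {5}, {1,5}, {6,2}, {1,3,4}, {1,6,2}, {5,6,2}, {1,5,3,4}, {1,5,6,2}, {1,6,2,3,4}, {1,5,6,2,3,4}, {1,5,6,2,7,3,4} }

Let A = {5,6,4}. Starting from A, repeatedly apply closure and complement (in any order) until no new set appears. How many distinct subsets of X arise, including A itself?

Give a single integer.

cl via duality: int({1,2,7,3}) = {1}, so X∖{1} = {5,6,2,7,3,4}
Write k for closure, c for complement:
  1. A     = {5,6,4}
  2. kA    = {5,6,2,7,3,4}
  3. cA    = {1,2,7,3}
  4. ckA   = {1}
  5. kcA   = {1,6,2,7,3,4}
  6. kckA  = {1,7,3,4}
  7. ckcA  = {5}
  8. ckckA = {5,6,2}
  9. kckcA = {5,7}
  10. kckckA = {5,6,2,7}
  11. ckckcA = {1,6,2,3,4}
  12. ckckckA = {1,3,4}
applying k or c yields no new set

12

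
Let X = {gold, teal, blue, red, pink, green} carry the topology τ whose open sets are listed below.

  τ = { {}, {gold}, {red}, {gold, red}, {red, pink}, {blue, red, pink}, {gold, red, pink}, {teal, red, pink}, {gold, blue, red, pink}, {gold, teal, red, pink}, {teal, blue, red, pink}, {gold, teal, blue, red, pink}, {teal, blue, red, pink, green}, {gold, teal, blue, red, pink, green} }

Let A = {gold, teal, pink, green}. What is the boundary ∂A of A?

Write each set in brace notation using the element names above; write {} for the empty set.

interior: largest open inside A is {gold} (from {}, {gold})
cl via duality: int({blue, red}) = {red}, so X∖{red} = {gold, teal, blue, pink, green}
cl∖int = {teal, blue, pink, green}

{teal, blue, pink, green}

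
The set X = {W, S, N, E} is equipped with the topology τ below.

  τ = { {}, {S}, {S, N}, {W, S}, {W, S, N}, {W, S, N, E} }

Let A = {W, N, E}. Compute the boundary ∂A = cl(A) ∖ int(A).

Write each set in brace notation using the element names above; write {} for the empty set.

{W, N, E}

interior: largest open inside A is {} (from {})
cl via duality: int({S}) = {S}, so X∖{S} = {W, N, E}
cl∖int = {W, N, E}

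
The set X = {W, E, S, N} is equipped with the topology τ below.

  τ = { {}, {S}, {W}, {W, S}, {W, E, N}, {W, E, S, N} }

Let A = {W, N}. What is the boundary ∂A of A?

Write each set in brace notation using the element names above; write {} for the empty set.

{E, N}

open subsets of A: {}, {W}; so int(A) = {W}
closure: X∖int(X∖A) = X∖{S} = {W, E, N}
∂A = {W, E, N} minus {W} = {E, N}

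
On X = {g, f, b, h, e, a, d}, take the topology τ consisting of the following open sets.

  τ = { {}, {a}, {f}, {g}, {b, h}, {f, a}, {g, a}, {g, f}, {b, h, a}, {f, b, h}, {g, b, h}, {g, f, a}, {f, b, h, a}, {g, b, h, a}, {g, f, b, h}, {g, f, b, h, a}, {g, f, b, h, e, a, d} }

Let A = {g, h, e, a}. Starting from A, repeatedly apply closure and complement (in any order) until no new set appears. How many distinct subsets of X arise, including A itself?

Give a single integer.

cl via duality: int({f, b, d}) = {f}, so X∖{f} = {g, b, h, e, a, d}
Write k for closure, c for complement:
  1. A     = {g, h, e, a}
  2. kA    = {g, b, h, e, a, d}
  3. cA    = {f, b, d}
  4. ckA   = {f}
  5. kcA   = {f, b, h, e, d}
  6. kckA  = {f, e, d}
  7. ckcA  = {g, a}
  8. ckckA = {g, b, h, a}
  9. kckcA = {g, e, a, d}
  10. ckckcA = {f, b, h}
applying k or c yields no new set

10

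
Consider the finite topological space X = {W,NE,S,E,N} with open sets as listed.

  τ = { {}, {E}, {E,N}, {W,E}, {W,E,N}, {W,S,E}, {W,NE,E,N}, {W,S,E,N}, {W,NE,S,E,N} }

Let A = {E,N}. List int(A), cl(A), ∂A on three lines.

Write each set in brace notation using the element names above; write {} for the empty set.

int(A) = {E,N}
cl(A)  = {W,NE,S,E,N}
∂A     = {W,NE,S}

open subsets of A: {}, {E}, {E,N}; so int(A) = {E,N}
closure: X∖int(X∖A) = X∖{} = {W,NE,S,E,N}
∂A = {W,NE,S,E,N} minus {E,N} = {W,NE,S}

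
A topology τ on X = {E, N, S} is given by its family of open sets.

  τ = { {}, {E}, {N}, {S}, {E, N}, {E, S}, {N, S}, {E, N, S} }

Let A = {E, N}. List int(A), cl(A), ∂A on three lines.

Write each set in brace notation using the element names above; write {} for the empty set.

U open, U⊆A: {}, {N}, {E}, {E, N}. int(A) = ⋃ = {E, N}
X∖A={S}, int(X∖A)={S}, hence cl(A)={E, N}
∂A: remove int from cl → {}

int(A) = {E, N}
cl(A)  = {E, N}
∂A     = {}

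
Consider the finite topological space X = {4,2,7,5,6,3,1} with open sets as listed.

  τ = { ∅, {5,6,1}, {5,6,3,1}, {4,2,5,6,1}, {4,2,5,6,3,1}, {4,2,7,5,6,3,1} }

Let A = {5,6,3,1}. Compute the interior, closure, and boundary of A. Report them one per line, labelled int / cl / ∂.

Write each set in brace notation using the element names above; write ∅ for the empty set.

int(A) = {5,6,3,1}
cl(A)  = {4,2,7,5,6,3,1}
∂A     = {4,2,7}

open subsets of A: ∅, {5,6,1}, {5,6,3,1}; so int(A) = {5,6,3,1}
closure: X∖int(X∖A) = X∖∅ = {4,2,7,5,6,3,1}
∂A = {4,2,7,5,6,3,1} minus {5,6,3,1} = {4,2,7}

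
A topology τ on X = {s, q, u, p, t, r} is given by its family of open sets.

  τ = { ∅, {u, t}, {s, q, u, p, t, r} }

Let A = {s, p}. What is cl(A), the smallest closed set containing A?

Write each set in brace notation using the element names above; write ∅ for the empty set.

{s, q, p, r}

cl via duality: int({q, u, t, r}) = {u, t}, so X∖{u, t} = {s, q, p, r}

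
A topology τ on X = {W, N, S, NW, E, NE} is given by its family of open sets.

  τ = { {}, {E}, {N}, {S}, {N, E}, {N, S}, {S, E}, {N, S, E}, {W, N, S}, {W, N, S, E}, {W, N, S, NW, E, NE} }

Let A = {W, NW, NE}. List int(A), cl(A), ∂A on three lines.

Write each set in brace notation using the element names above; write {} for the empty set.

int(A) = {}
cl(A)  = {W, NW, NE}
∂A     = {W, NW, NE}

U open, U⊆A: {}. int(A) = ⋃ = {}
X∖A={N, S, E}, int(X∖A)={N, S, E}, hence cl(A)={W, NW, NE}
∂A: remove int from cl → {W, NW, NE}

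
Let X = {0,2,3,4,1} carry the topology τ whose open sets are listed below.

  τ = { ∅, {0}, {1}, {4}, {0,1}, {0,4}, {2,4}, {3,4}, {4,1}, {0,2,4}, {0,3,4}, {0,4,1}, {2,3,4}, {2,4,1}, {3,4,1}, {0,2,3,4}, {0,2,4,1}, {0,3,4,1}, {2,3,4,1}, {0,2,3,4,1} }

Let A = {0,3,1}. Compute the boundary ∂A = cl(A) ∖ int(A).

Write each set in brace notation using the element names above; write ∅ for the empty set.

opens ⊆ A: ∅, {0}, {1}, {0,1}; union → int = {0,1}
complement {2,4}; its interior {2,4}; cl(A) = X∖{2,4} = {0,3,1}
boundary = {0,3,1} ∖ {0,1} = {3}

{3}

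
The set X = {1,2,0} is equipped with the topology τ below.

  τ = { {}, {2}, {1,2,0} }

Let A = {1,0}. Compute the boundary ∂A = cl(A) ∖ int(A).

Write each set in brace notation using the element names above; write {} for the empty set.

interior: largest open inside A is {} (from {})
cl via duality: int({2}) = {2}, so X∖{2} = {1,0}
cl∖int = {1,0}

{1,0}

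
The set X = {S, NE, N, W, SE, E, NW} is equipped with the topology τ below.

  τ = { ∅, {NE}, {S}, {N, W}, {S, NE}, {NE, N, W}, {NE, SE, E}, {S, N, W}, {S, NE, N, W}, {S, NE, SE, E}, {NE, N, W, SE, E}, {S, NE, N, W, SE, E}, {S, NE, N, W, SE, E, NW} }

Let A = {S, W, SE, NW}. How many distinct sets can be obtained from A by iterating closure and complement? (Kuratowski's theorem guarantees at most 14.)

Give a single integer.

X∖A={NE, N, E}, int(X∖A)={NE}, hence cl(A)={S, N, W, SE, E, NW}
Orbit (k=closure, c=complement):
  1. A     = {S, W, SE, NW}
  2. kA    = {S, N, W, SE, E, NW}
  3. cA    = {NE, N, E}
  4. ckA   = {NE}
  5. kcA   = {NE, N, W, SE, E, NW}
  6. kckA  = {NE, SE, E, NW}
  7. ckcA  = {S}
  8. ckckA = {S, N, W}
  9. kckcA = {S, NW}
  10. kckckA = {S, N, W, NW}
  11. ckckcA = {NE, N, W, SE, E}
  12. ckckckA = {NE, SE, E}
(closed under both — stop)

12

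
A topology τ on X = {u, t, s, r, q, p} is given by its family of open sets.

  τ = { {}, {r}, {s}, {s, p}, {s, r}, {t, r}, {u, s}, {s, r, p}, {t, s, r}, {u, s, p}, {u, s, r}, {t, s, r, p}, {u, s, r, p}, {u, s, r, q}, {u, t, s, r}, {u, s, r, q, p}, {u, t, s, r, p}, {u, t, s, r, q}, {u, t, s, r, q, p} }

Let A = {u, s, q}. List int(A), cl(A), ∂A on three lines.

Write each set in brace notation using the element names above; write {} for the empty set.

U open, U⊆A: {}, {s}, {u, s}. int(A) = ⋃ = {u, s}
X∖A={t, r, p}, int(X∖A)={t, r}, hence cl(A)={u, s, q, p}
∂A: remove int from cl → {q, p}

int(A) = {u, s}
cl(A)  = {u, s, q, p}
∂A     = {q, p}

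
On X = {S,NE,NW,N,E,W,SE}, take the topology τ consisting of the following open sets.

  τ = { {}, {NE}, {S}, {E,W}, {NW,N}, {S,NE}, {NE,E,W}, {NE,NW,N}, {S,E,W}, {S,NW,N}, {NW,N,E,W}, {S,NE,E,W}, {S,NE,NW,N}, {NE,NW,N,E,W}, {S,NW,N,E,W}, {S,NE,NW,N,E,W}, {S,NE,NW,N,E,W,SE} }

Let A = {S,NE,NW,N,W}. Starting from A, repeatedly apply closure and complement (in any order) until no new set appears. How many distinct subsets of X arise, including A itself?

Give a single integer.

8

cl via duality: int({E,SE}) = {}, so X∖{} = {S,NE,NW,N,E,W,SE}
Write k for closure, c for complement:
  1. A     = {S,NE,NW,N,W}
  2. kA    = {S,NE,NW,N,E,W,SE}
  3. cA    = {E,SE}
  4. ckA   = {}
  5. kcA   = {E,W,SE}
  6. ckcA  = {S,NE,NW,N}
  7. kckcA = {S,NE,NW,N,SE}
  8. ckckcA = {E,W}
applying k or c yields no new set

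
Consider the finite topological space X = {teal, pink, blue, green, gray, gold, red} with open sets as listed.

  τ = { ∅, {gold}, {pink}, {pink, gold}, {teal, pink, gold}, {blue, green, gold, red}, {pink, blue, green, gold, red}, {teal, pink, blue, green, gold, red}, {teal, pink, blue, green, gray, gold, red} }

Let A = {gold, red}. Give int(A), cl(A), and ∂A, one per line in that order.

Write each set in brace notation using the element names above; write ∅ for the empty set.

int(A) = {gold}
cl(A)  = {teal, blue, green, gray, gold, red}
∂A     = {teal, blue, green, gray, red}

opens ⊆ A: ∅, {gold}; union → int = {gold}
complement {teal, pink, blue, green, gray}; its interior {pink}; cl(A) = X∖{pink} = {teal, blue, green, gray, gold, red}
boundary = {teal, blue, green, gray, gold, red} ∖ {gold} = {teal, blue, green, gray, red}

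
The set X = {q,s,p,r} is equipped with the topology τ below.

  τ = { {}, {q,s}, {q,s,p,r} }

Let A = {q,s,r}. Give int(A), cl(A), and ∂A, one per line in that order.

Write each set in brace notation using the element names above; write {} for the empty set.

int(A) = {q,s}
cl(A)  = {q,s,p,r}
∂A     = {p,r}

U open, U⊆A: {}, {q,s}. int(A) = ⋃ = {q,s}
X∖A={p}, int(X∖A)={}, hence cl(A)={q,s,p,r}
∂A: remove int from cl → {p,r}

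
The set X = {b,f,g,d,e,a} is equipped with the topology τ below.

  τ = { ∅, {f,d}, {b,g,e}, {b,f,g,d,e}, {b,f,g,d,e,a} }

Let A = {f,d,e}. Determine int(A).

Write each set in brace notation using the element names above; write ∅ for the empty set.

{f,d}

U open, U⊆A: ∅, {f,d}. int(A) = ⋃ = {f,d}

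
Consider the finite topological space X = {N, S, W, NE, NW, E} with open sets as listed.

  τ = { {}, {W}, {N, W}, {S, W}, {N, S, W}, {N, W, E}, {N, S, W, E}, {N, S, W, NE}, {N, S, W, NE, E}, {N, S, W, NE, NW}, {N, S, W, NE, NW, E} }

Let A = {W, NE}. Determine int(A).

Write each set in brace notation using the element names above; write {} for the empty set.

{W}

U open, U⊆A: {}, {W}. int(A) = ⋃ = {W}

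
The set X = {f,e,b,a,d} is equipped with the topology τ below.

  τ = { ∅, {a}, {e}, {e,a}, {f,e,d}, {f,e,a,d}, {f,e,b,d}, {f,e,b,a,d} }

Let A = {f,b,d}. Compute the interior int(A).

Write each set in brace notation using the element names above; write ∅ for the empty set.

open subsets of A: ∅; so int(A) = ∅

∅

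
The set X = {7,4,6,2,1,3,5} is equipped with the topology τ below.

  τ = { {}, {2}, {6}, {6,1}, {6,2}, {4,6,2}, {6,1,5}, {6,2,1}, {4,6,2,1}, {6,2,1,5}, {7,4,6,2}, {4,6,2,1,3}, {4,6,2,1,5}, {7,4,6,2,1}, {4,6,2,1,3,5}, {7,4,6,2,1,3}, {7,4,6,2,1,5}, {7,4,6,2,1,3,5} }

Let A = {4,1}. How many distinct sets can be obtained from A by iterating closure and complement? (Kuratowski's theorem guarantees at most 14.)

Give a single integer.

6

X∖A={7,6,2,3,5}, int(X∖A)={6,2}, hence cl(A)={7,4,1,3,5}
Orbit (k=closure, c=complement):
  1. A     = {4,1}
  2. kA    = {7,4,1,3,5}
  3. cA    = {7,6,2,3,5}
  4. ckA   = {6,2}
  5. kcA   = {7,4,6,2,1,3,5}
  6. ckcA  = {}
(closed under both — stop)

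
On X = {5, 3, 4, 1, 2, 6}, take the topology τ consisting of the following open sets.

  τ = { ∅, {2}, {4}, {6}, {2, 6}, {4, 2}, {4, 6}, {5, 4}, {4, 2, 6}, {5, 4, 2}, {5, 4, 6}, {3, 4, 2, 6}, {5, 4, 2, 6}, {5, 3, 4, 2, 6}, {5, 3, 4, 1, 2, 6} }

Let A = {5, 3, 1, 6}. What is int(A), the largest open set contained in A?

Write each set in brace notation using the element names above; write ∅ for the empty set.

U open, U⊆A: ∅, {6}. int(A) = ⋃ = {6}

{6}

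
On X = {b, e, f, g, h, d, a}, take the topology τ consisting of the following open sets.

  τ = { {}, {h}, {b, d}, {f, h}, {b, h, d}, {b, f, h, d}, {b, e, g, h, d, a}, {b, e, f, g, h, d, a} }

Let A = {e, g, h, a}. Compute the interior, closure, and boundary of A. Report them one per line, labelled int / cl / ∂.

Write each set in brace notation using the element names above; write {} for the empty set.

U open, U⊆A: {}, {h}. int(A) = ⋃ = {h}
X∖A={b, f, d}, int(X∖A)={b, d}, hence cl(A)={e, f, g, h, a}
∂A: remove int from cl → {e, f, g, a}

int(A) = {h}
cl(A)  = {e, f, g, h, a}
∂A     = {e, f, g, a}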